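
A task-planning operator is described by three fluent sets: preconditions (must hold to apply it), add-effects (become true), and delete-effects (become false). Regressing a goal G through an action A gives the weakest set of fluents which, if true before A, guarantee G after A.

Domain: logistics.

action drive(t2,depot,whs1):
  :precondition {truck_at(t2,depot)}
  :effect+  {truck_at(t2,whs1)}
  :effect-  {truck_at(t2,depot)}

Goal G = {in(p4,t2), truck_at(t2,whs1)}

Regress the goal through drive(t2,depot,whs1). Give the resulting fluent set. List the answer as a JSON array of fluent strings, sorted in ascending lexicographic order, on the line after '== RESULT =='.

Compute (G \ add) ∪ pre:
  G ∩ del = {}  (empty — regression defined)
  G \ add = {in(p4,t2), truck_at(t2,whs1)} \ {truck_at(t2,whs1)} = {in(p4,t2)}
  ∪ pre   = {in(p4,t2)} ∪ {truck_at(t2,depot)}
          = {in(p4,t2), truck_at(t2,depot)}

== RESULT ==
["in(p4,t2)", "truck_at(t2,depot)"]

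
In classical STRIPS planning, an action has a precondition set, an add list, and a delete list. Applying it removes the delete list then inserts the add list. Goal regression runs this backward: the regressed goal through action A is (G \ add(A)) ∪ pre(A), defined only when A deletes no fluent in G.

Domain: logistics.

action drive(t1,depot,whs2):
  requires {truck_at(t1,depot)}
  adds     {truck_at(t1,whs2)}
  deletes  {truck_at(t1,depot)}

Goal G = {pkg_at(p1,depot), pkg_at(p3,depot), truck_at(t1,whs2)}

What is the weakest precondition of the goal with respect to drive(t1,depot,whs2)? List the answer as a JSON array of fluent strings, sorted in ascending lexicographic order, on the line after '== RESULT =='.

Compute (G \ add) ∪ pre:
  G ∩ del = {}  (empty — regression defined)
  G \ add = {pkg_at(p1,depot), pkg_at(p3,depot), truck_at(t1,whs2)} \ {truck_at(t1,whs2)} = {pkg_at(p1,depot), pkg_at(p3,depot)}
  ∪ pre   = {pkg_at(p1,depot), pkg_at(p3,depot)} ∪ {truck_at(t1,depot)}
          = {pkg_at(p1,depot), pkg_at(p3,depot), truck_at(t1,depot)}

== RESULT ==
["pkg_at(p1,depot)", "pkg_at(p3,depot)", "truck_at(t1,depot)"]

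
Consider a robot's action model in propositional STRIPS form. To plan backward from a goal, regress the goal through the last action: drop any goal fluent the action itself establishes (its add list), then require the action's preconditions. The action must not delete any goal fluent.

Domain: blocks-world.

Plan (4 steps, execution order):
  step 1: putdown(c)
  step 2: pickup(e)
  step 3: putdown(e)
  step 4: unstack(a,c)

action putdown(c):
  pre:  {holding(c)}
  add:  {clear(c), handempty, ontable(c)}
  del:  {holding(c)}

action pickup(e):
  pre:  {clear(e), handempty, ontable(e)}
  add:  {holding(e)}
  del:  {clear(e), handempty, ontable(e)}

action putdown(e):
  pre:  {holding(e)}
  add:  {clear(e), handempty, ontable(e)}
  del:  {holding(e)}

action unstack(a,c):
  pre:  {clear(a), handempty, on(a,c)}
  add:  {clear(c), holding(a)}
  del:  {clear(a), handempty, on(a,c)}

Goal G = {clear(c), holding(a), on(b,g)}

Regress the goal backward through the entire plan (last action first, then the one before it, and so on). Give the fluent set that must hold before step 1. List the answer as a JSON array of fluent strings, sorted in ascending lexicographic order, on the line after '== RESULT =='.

Regress step by step:
  through step 4 (unstack(a,c)): drop {clear(c), holding(a)}, keep {on(b,g)}, require {clear(a), handempty, on(a,c)}
    → {clear(a), handempty, on(a,c), on(b,g)}
  through step 3 (putdown(e)): drop {handempty}, keep {clear(a), on(a,c), on(b,g)}, require {holding(e)}
    → {clear(a), holding(e), on(a,c), on(b,g)}
  through step 2 (pickup(e)): drop {holding(e)}, keep {clear(a), on(a,c), on(b,g)}, require {clear(e), handempty, ontable(e)}
    → {clear(a), clear(e), handempty, on(a,c), on(b,g), ontable(e)}
  through step 1 (putdown(c)): drop {handempty}, keep {clear(a), clear(e), on(a,c), on(b,g), ontable(e)}, require {holding(c)}
    → {clear(a), clear(e), holding(c), on(a,c), on(b,g), ontable(e)}

== RESULT ==
["clear(a)", "clear(e)", "holding(c)", "on(a,c)", "on(b,g)", "ontable(e)"]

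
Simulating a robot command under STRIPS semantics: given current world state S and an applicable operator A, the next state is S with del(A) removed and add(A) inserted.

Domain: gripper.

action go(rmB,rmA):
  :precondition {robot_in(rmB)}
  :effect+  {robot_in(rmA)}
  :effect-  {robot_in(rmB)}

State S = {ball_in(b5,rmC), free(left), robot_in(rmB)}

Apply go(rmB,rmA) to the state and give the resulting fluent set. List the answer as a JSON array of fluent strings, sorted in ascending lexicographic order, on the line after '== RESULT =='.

Progress:
  pre ⊆ S: {robot_in(rmB)} ⊆ S  — applicable
  S \ del = {ball_in(b5,rmC), free(left)}
  ∪ add   = {ball_in(b5,rmC), free(left), robot_in(rmA)}

== RESULT ==
["ball_in(b5,rmC)", "free(left)", "robot_in(rmA)"]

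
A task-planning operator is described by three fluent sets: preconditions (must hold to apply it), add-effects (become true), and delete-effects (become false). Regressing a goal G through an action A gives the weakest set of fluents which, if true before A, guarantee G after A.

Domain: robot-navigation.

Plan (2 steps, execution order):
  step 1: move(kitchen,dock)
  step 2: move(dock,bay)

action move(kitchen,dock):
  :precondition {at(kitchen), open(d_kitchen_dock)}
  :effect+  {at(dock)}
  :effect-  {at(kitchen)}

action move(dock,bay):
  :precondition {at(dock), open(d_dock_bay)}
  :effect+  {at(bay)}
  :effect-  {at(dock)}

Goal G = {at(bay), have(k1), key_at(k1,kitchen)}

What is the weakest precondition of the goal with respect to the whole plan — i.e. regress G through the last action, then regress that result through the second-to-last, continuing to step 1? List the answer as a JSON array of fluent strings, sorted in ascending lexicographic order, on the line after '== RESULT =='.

Regress step by step:
  through step 2 (move(dock,bay)): drop {at(bay)}, keep {have(k1), key_at(k1,kitchen)}, require {at(dock), open(d_dock_bay)}
    → {at(dock), have(k1), key_at(k1,kitchen), open(d_dock_bay)}
  through step 1 (move(kitchen,dock)): drop {at(dock)}, keep {have(k1), key_at(k1,kitchen), open(d_dock_bay)}, require {at(kitchen), open(d_kitchen_dock)}
    → {at(kitchen), have(k1), key_at(k1,kitchen), open(d_dock_bay), open(d_kitchen_dock)}

== RESULT ==
["at(kitchen)", "have(k1)", "key_at(k1,kitchen)", "open(d_dock_bay)", "open(d_kitchen_dock)"]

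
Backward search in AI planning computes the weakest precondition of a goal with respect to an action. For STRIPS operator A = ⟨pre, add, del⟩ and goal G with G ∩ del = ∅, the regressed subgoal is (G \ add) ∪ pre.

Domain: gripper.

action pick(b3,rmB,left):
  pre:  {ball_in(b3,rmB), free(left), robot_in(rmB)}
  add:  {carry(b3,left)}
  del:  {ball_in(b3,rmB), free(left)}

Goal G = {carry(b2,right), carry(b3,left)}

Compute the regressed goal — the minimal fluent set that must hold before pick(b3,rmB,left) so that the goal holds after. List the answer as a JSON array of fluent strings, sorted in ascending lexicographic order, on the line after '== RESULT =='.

Compute (G \ add) ∪ pre:
  G ∩ del = {}  (empty — regression defined)
  G \ add = {carry(b2,right), carry(b3,left)} \ {carry(b3,left)} = {carry(b2,right)}
  ∪ pre   = {carry(b2,right)} ∪ {ball_in(b3,rmB), free(left), robot_in(rmB)}
          = {ball_in(b3,rmB), carry(b2,right), free(left), robot_in(rmB)}

== RESULT ==
["ball_in(b3,rmB)", "carry(b2,right)", "free(left)", "robot_in(rmB)"]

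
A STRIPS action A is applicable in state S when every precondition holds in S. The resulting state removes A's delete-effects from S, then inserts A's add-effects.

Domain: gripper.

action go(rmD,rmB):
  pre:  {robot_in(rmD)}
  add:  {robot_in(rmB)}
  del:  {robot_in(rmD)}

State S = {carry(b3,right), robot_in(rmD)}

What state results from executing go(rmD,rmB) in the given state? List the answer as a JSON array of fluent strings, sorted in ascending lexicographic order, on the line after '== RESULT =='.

Progress:
  pre ⊆ S: {robot_in(rmD)} ⊆ S  — applicable
  S \ del = {carry(b3,right)}
  ∪ add   = {carry(b3,right), robot_in(rmB)}

== RESULT ==
["carry(b3,right)", "robot_in(rmB)"]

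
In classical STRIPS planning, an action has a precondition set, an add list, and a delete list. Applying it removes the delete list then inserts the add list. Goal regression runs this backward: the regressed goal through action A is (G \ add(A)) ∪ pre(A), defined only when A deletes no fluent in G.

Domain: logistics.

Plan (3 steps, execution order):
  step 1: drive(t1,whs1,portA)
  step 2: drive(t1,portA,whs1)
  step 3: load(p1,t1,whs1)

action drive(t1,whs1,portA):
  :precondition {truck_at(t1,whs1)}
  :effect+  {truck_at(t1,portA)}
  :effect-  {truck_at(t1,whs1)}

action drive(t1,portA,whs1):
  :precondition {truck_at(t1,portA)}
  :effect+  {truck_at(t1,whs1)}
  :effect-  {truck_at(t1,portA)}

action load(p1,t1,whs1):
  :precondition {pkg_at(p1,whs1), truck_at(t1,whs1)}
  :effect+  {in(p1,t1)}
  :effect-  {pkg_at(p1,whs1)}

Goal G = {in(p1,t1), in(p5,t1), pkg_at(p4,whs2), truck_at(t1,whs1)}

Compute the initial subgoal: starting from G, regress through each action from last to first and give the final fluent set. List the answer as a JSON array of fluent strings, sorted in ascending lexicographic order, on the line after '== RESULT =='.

Regress step by step:
  through step 3 (load(p1,t1,whs1)): drop {in(p1,t1)}, keep {in(p5,t1), pkg_at(p4,whs2), truck_at(t1,whs1)}, require {pkg_at(p1,whs1), truck_at(t1,whs1)}
    → {in(p5,t1), pkg_at(p1,whs1), pkg_at(p4,whs2), truck_at(t1,whs1)}
  through step 2 (drive(t1,portA,whs1)): drop {truck_at(t1,whs1)}, keep {in(p5,t1), pkg_at(p1,whs1), pkg_at(p4,whs2)}, require {truck_at(t1,portA)}
    → {in(p5,t1), pkg_at(p1,whs1), pkg_at(p4,whs2), truck_at(t1,portA)}
  through step 1 (drive(t1,whs1,portA)): drop {truck_at(t1,portA)}, keep {in(p5,t1), pkg_at(p1,whs1), pkg_at(p4,whs2)}, require {truck_at(t1,whs1)}
    → {in(p5,t1), pkg_at(p1,whs1), pkg_at(p4,whs2), truck_at(t1,whs1)}

== RESULT ==
["in(p5,t1)", "pkg_at(p1,whs1)", "pkg_at(p4,whs2)", "truck_at(t1,whs1)"]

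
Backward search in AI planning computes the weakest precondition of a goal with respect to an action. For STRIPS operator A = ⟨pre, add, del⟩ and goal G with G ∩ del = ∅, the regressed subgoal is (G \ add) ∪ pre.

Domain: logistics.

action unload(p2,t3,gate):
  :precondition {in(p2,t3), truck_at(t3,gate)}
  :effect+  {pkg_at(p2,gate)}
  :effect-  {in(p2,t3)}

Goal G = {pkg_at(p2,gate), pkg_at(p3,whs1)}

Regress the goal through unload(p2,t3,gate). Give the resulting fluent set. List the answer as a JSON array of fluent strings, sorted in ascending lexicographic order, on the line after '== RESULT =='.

Compute (G \ add) ∪ pre:
  G ∩ del = {}  (empty — regression defined)
  G \ add = {pkg_at(p2,gate), pkg_at(p3,whs1)} \ {pkg_at(p2,gate)} = {pkg_at(p3,whs1)}
  ∪ pre   = {pkg_at(p3,whs1)} ∪ {in(p2,t3), truck_at(t3,gate)}
          = {in(p2,t3), pkg_at(p3,whs1), truck_at(t3,gate)}

== RESULT ==
["in(p2,t3)", "pkg_at(p3,whs1)", "truck_at(t3,gate)"]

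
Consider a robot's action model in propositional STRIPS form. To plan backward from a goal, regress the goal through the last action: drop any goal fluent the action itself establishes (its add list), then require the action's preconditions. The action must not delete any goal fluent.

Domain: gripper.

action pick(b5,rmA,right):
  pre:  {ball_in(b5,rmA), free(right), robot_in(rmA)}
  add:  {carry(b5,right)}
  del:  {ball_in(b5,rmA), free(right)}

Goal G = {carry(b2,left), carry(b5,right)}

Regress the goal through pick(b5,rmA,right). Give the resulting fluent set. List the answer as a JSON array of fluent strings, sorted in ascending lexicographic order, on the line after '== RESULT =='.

Regress:
  G ∩ del = {}  (empty — regression defined)
  G \ add = {carry(b2,left), carry(b5,right)} \ {carry(b5,right)} = {carry(b2,left)}
  ∪ pre   = {carry(b2,left)} ∪ {ball_in(b5,rmA), free(right), robot_in(rmA)}
          = {ball_in(b5,rmA), carry(b2,left), free(right), robot_in(rmA)}

== RESULT ==
["ball_in(b5,rmA)", "carry(b2,left)", "free(right)", "robot_in(rmA)"]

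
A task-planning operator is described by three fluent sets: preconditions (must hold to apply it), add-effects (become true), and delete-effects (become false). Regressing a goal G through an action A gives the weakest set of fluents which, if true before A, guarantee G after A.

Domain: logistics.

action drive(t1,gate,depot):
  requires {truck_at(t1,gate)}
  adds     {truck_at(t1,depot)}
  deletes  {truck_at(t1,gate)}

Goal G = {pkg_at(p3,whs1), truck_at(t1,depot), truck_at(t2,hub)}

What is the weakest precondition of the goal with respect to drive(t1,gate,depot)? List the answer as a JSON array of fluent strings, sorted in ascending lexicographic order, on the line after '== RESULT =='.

Compute (G \ add) ∪ pre:
  G ∩ del = {}  (empty — regression defined)
  G \ add = {pkg_at(p3,whs1), truck_at(t1,depot), truck_at(t2,hub)} \ {truck_at(t1,depot)} = {pkg_at(p3,whs1), truck_at(t2,hub)}
  ∪ pre   = {pkg_at(p3,whs1), truck_at(t2,hub)} ∪ {truck_at(t1,gate)}
          = {pkg_at(p3,whs1), truck_at(t1,gate), truck_at(t2,hub)}

== RESULT ==
["pkg_at(p3,whs1)", "truck_at(t1,gate)", "truck_at(t2,hub)"]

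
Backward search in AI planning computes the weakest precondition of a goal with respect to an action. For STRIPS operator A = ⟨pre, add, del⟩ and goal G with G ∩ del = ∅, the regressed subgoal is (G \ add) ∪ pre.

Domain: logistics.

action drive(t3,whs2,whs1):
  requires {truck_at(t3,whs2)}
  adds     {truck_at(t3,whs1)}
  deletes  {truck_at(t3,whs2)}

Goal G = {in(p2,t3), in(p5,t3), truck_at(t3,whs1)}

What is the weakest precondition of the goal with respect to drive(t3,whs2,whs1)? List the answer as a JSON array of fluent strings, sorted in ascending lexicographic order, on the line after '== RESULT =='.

Regress:
  G ∩ del = {}  (empty — regression defined)
  G \ add = {in(p2,t3), in(p5,t3), truck_at(t3,whs1)} \ {truck_at(t3,whs1)} = {in(p2,t3), in(p5,t3)}
  ∪ pre   = {in(p2,t3), in(p5,t3)} ∪ {truck_at(t3,whs2)}
          = {in(p2,t3), in(p5,t3), truck_at(t3,whs2)}

== RESULT ==
["in(p2,t3)", "in(p5,t3)", "truck_at(t3,whs2)"]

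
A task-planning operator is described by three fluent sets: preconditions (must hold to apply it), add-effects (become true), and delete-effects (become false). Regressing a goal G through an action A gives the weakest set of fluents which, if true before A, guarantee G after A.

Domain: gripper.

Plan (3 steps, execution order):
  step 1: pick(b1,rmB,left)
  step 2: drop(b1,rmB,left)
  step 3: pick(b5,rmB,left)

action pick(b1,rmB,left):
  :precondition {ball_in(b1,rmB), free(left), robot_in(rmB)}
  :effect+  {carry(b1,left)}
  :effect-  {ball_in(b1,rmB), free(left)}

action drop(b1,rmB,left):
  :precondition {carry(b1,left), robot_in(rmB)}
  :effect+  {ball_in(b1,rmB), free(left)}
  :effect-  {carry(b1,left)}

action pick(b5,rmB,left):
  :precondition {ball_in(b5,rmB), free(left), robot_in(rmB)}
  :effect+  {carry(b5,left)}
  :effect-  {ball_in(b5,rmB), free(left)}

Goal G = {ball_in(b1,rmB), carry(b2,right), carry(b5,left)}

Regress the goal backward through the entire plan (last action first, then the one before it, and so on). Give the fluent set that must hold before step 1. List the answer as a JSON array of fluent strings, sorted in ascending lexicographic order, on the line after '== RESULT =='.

Regress step by step:
  through step 3 (pick(b5,rmB,left)): drop {carry(b5,left)}, keep {ball_in(b1,rmB), carry(b2,right)}, require {ball_in(b5,rmB), free(left), robot_in(rmB)}
    → {ball_in(b1,rmB), ball_in(b5,rmB), carry(b2,right), free(left), robot_in(rmB)}
  through step 2 (drop(b1,rmB,left)): drop {ball_in(b1,rmB), free(left)}, keep {ball_in(b5,rmB), carry(b2,right), robot_in(rmB)}, require {carry(b1,left), robot_in(rmB)}
    → {ball_in(b5,rmB), carry(b1,left), carry(b2,right), robot_in(rmB)}
  through step 1 (pick(b1,rmB,left)): drop {carry(b1,left)}, keep {ball_in(b5,rmB), carry(b2,right), robot_in(rmB)}, require {ball_in(b1,rmB), free(left), robot_in(rmB)}
    → {ball_in(b1,rmB), ball_in(b5,rmB), carry(b2,right), free(left), robot_in(rmB)}

== RESULT ==
["ball_in(b1,rmB)", "ball_in(b5,rmB)", "carry(b2,right)", "free(left)", "robot_in(rmB)"]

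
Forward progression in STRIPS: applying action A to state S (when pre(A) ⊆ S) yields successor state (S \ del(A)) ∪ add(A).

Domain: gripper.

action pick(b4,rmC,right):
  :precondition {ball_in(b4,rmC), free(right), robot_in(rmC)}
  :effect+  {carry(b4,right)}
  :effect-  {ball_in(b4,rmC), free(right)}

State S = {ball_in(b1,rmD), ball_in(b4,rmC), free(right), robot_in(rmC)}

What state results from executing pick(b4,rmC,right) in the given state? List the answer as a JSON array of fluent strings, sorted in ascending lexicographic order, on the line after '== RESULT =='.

Compute (S \ del) ∪ add:
  pre ⊆ S: {ball_in(b4,rmC), free(right), robot_in(rmC)} ⊆ S  — applicable
  S \ del = {ball_in(b1,rmD), robot_in(rmC)}
  ∪ add   = {ball_in(b1,rmD), carry(b4,right), robot_in(rmC)}

== RESULT ==
["ball_in(b1,rmD)", "carry(b4,right)", "robot_in(rmC)"]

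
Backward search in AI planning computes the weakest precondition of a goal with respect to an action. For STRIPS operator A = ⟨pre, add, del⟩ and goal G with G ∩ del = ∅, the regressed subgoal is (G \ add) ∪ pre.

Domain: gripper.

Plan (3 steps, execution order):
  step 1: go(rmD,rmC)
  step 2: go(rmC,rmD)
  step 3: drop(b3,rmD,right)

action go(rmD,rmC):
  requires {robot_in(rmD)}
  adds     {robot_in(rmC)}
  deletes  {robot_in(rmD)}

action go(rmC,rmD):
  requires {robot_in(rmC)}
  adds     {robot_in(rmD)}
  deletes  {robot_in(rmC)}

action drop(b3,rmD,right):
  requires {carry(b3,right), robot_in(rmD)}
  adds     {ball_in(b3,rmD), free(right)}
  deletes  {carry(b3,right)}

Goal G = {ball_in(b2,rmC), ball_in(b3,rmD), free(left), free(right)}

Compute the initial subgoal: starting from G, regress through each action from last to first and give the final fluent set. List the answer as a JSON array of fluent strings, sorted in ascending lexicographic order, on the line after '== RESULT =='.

Regress step by step:
  through step 3 (drop(b3,rmD,right)): drop {ball_in(b3,rmD), free(right)}, keep {ball_in(b2,rmC), free(left)}, require {carry(b3,right), robot_in(rmD)}
    → {ball_in(b2,rmC), carry(b3,right), free(left), robot_in(rmD)}
  through step 2 (go(rmC,rmD)): drop {robot_in(rmD)}, keep {ball_in(b2,rmC), carry(b3,right), free(left)}, require {robot_in(rmC)}
    → {ball_in(b2,rmC), carry(b3,right), free(left), robot_in(rmC)}
  through step 1 (go(rmD,rmC)): drop {robot_in(rmC)}, keep {ball_in(b2,rmC), carry(b3,right), free(left)}, require {robot_in(rmD)}
    → {ball_in(b2,rmC), carry(b3,right), free(left), robot_in(rmD)}

== RESULT ==
["ball_in(b2,rmC)", "carry(b3,right)", "free(left)", "robot_in(rmD)"]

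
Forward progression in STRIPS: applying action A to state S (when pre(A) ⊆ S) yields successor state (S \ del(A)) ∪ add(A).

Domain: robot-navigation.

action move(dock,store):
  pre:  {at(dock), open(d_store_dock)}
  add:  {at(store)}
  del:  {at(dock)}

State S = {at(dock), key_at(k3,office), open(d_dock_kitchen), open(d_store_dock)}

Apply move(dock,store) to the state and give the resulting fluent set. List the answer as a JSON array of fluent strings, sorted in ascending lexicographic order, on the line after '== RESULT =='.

Compute (S \ del) ∪ add:
  pre ⊆ S: {at(dock), open(d_store_dock)} ⊆ S  — applicable
  S \ del = {key_at(k3,office), open(d_dock_kitchen), open(d_store_dock)}
  ∪ add   = {at(store), key_at(k3,office), open(d_dock_kitchen), open(d_store_dock)}

== RESULT ==
["at(store)", "key_at(k3,office)", "open(d_dock_kitchen)", "open(d_store_dock)"]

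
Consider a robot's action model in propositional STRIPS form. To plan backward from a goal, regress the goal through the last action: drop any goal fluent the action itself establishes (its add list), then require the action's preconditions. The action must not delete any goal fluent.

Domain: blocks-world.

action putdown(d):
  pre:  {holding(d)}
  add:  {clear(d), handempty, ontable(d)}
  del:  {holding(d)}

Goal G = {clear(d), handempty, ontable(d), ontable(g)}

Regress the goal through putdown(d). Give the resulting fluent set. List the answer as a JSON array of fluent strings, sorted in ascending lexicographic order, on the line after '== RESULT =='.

Compute (G \ add) ∪ pre:
  G ∩ del = {}  (empty — regression defined)
  G \ add = {clear(d), handempty, ontable(d), ontable(g)} \ {clear(d), handempty, ontable(d)} = {ontable(g)}
  ∪ pre   = {ontable(g)} ∪ {holding(d)}
          = {holding(d), ontable(g)}

== RESULT ==
["holding(d)", "ontable(g)"]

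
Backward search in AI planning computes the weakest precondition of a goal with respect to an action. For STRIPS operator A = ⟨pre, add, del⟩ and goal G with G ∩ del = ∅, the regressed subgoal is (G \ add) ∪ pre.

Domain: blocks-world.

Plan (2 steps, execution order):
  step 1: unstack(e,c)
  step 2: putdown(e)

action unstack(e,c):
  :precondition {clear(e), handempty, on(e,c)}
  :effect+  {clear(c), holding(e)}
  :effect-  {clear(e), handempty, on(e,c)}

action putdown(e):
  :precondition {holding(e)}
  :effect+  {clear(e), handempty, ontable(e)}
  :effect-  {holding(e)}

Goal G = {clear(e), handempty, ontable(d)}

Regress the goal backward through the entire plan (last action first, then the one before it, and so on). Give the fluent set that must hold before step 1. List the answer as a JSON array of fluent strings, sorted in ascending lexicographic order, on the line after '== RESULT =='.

Work backward from the goal:
  through step 2 (putdown(e)): drop {clear(e), handempty}, keep {ontable(d)}, require {holding(e)}
    → {holding(e), ontable(d)}
  through step 1 (unstack(e,c)): drop {holding(e)}, keep {ontable(d)}, require {clear(e), handempty, on(e,c)}
    → {clear(e), handempty, on(e,c), ontable(d)}

== RESULT ==
["clear(e)", "handempty", "on(e,c)", "ontable(d)"]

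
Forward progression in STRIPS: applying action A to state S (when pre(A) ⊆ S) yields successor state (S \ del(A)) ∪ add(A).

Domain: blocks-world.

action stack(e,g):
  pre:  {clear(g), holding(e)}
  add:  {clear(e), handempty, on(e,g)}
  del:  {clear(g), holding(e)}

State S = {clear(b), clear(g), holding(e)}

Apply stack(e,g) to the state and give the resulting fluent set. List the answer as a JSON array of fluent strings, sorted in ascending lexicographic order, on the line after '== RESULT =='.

Compute (S \ del) ∪ add:
  pre ⊆ S: {clear(g), holding(e)} ⊆ S  — applicable
  S \ del = {clear(b)}
  ∪ add   = {clear(b), clear(e), handempty, on(e,g)}

== RESULT ==
["clear(b)", "clear(e)", "handempty", "on(e,g)"]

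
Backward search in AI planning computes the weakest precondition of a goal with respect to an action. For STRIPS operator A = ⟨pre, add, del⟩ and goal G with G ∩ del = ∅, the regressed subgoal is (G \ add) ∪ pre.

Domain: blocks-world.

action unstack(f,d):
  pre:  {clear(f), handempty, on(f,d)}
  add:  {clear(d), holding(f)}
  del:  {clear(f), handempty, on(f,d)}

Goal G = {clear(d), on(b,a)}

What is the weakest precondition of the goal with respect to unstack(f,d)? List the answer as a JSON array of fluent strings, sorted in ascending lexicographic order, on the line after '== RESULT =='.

Regress:
  G ∩ del = {}  (empty — regression defined)
  G \ add = {clear(d), on(b,a)} \ {clear(d), holding(f)} = {on(b,a)}
  ∪ pre   = {on(b,a)} ∪ {clear(f), handempty, on(f,d)}
          = {clear(f), handempty, on(b,a), on(f,d)}

== RESULT ==
["clear(f)", "handempty", "on(b,a)", "on(f,d)"]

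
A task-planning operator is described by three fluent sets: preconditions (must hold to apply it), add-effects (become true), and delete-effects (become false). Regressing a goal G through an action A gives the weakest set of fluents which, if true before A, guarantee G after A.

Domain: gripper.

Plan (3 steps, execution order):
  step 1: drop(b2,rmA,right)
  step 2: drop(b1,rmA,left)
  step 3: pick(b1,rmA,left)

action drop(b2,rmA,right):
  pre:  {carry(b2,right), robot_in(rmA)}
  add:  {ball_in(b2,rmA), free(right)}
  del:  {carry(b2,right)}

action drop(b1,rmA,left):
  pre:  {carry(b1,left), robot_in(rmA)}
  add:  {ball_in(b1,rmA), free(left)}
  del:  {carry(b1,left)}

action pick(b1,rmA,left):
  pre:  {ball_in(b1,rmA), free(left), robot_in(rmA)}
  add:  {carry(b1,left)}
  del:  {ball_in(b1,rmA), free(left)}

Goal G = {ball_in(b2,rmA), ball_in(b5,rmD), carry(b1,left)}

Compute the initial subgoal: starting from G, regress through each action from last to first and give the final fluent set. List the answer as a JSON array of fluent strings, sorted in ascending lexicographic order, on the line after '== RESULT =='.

Work backward from the goal:
  through step 3 (pick(b1,rmA,left)): drop {carry(b1,left)}, keep {ball_in(b2,rmA), ball_in(b5,rmD)}, require {ball_in(b1,rmA), free(left), robot_in(rmA)}
    → {ball_in(b1,rmA), ball_in(b2,rmA), ball_in(b5,rmD), free(left), robot_in(rmA)}
  through step 2 (drop(b1,rmA,left)): drop {ball_in(b1,rmA), free(left)}, keep {ball_in(b2,rmA), ball_in(b5,rmD), robot_in(rmA)}, require {carry(b1,left), robot_in(rmA)}
    → {ball_in(b2,rmA), ball_in(b5,rmD), carry(b1,left), robot_in(rmA)}
  through step 1 (drop(b2,rmA,right)): drop {ball_in(b2,rmA)}, keep {ball_in(b5,rmD), carry(b1,left), robot_in(rmA)}, require {carry(b2,right), robot_in(rmA)}
    → {ball_in(b5,rmD), carry(b1,left), carry(b2,right), robot_in(rmA)}

== RESULT ==
["ball_in(b5,rmD)", "carry(b1,left)", "carry(b2,right)", "robot_in(rmA)"]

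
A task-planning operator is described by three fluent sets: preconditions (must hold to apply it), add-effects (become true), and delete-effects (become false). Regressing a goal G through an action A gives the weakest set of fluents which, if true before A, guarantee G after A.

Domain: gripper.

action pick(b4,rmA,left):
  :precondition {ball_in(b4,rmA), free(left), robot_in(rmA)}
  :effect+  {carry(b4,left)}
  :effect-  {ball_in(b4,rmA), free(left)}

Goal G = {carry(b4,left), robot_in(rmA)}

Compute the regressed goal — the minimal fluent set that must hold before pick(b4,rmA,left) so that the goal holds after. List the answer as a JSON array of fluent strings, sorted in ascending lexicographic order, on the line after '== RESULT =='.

Compute (G \ add) ∪ pre:
  G ∩ del = {}  (empty — regression defined)
  G \ add = {carry(b4,left), robot_in(rmA)} \ {carry(b4,left)} = {robot_in(rmA)}
  ∪ pre   = {robot_in(rmA)} ∪ {ball_in(b4,rmA), free(left), robot_in(rmA)}
          = {ball_in(b4,rmA), free(left), robot_in(rmA)}

== RESULT ==
["ball_in(b4,rmA)", "free(left)", "robot_in(rmA)"]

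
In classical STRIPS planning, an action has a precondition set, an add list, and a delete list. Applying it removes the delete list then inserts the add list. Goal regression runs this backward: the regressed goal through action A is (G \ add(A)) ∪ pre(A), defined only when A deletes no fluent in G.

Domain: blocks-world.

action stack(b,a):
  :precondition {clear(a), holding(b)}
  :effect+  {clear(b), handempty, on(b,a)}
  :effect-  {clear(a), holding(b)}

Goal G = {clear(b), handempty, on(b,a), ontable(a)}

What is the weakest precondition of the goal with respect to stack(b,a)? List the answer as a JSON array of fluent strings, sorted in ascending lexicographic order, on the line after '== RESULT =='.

Compute (G \ add) ∪ pre:
  G ∩ del = {}  (empty — regression defined)
  G \ add = {clear(b), handempty, on(b,a), ontable(a)} \ {clear(b), handempty, on(b,a)} = {ontable(a)}
  ∪ pre   = {ontable(a)} ∪ {clear(a), holding(b)}
          = {clear(a), holding(b), ontable(a)}

== RESULT ==
["clear(a)", "holding(b)", "ontable(a)"]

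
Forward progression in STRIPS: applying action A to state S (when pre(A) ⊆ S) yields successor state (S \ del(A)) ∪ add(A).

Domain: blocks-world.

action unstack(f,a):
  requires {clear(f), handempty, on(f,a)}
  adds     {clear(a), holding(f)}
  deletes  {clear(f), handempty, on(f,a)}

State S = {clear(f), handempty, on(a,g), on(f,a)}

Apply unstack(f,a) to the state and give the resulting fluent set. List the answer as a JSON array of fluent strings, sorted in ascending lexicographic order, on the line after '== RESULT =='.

Compute (S \ del) ∪ add:
  pre ⊆ S: {clear(f), handempty, on(f,a)} ⊆ S  — applicable
  S \ del = {on(a,g)}
  ∪ add   = {clear(a), holding(f), on(a,g)}

== RESULT ==
["clear(a)", "holding(f)", "on(a,g)"]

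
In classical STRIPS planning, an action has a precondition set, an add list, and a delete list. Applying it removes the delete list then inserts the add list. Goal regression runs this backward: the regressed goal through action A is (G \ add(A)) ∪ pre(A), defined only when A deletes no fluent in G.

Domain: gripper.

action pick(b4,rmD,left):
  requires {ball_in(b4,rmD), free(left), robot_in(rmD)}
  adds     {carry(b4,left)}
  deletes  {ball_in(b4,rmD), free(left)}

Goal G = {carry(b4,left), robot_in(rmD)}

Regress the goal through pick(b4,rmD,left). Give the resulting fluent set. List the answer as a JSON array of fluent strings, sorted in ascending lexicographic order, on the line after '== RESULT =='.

Regress:
  G ∩ del = {}  (empty — regression defined)
  G \ add = {carry(b4,left), robot_in(rmD)} \ {carry(b4,left)} = {robot_in(rmD)}
  ∪ pre   = {robot_in(rmD)} ∪ {ball_in(b4,rmD), free(left), robot_in(rmD)}
          = {ball_in(b4,rmD), free(left), robot_in(rmD)}

== RESULT ==
["ball_in(b4,rmD)", "free(left)", "robot_in(rmD)"]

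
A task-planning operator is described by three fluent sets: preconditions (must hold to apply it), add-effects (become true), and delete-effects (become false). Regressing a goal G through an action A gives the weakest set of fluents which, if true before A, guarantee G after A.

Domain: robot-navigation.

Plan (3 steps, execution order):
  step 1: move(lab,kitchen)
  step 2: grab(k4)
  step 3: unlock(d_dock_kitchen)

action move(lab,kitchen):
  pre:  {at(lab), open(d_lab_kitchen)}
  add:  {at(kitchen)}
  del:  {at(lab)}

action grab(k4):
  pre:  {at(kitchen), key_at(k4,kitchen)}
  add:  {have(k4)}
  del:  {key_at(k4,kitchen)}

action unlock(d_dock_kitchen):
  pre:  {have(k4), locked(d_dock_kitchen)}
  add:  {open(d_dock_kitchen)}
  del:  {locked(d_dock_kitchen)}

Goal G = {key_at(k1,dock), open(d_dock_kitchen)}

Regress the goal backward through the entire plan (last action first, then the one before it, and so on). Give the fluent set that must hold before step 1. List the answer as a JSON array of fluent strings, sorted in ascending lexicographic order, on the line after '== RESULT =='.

Regress step by step:
  through step 3 (unlock(d_dock_kitchen)): drop {open(d_dock_kitchen)}, keep {key_at(k1,dock)}, require {have(k4), locked(d_dock_kitchen)}
    → {have(k4), key_at(k1,dock), locked(d_dock_kitchen)}
  through step 2 (grab(k4)): drop {have(k4)}, keep {key_at(k1,dock), locked(d_dock_kitchen)}, require {at(kitchen), key_at(k4,kitchen)}
    → {at(kitchen), key_at(k1,dock), key_at(k4,kitchen), locked(d_dock_kitchen)}
  through step 1 (move(lab,kitchen)): drop {at(kitchen)}, keep {key_at(k1,dock), key_at(k4,kitchen), locked(d_dock_kitchen)}, require {at(lab), open(d_lab_kitchen)}
    → {at(lab), key_at(k1,dock), key_at(k4,kitchen), locked(d_dock_kitchen), open(d_lab_kitchen)}

== RESULT ==
["at(lab)", "key_at(k1,dock)", "key_at(k4,kitchen)", "locked(d_dock_kitchen)", "open(d_lab_kitchen)"]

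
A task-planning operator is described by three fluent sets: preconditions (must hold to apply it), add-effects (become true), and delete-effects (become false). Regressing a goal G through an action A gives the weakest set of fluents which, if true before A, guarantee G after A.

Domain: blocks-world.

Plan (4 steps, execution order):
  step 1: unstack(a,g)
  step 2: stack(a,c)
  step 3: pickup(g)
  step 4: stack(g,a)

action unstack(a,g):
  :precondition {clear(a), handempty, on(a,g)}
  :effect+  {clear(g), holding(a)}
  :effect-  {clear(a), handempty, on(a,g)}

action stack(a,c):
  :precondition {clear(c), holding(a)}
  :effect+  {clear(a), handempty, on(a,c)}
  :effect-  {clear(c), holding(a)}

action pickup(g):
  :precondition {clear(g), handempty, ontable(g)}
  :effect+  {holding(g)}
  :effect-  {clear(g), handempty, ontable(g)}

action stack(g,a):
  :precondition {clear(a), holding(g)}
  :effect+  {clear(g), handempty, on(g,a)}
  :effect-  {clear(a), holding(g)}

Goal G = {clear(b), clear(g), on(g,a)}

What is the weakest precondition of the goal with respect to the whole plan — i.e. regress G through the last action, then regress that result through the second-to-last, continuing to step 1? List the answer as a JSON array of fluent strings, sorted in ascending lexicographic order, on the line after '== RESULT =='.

Regress step by step:
  through step 4 (stack(g,a)): drop {clear(g), on(g,a)}, keep {clear(b)}, require {clear(a), holding(g)}
    → {clear(a), clear(b), holding(g)}
  through step 3 (pickup(g)): drop {holding(g)}, keep {clear(a), clear(b)}, require {clear(g), handempty, ontable(g)}
    → {clear(a), clear(b), clear(g), handempty, ontable(g)}
  through step 2 (stack(a,c)): drop {clear(a), handempty}, keep {clear(b), clear(g), ontable(g)}, require {clear(c), holding(a)}
    → {clear(b), clear(c), clear(g), holding(a), ontable(g)}
  through step 1 (unstack(a,g)): drop {clear(g), holding(a)}, keep {clear(b), clear(c), ontable(g)}, require {clear(a), handempty, on(a,g)}
    → {clear(a), clear(b), clear(c), handempty, on(a,g), ontable(g)}

== RESULT ==
["clear(a)", "clear(b)", "clear(c)", "handempty", "on(a,g)", "ontable(g)"]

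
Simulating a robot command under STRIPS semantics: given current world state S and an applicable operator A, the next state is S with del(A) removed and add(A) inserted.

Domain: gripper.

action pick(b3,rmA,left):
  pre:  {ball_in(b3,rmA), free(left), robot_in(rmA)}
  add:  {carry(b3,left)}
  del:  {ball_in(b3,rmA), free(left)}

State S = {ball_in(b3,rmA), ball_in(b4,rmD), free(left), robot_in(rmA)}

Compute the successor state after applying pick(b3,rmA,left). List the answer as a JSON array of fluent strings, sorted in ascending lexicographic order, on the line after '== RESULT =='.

Progress:
  pre ⊆ S: {ball_in(b3,rmA), free(left), robot_in(rmA)} ⊆ S  — applicable
  S \ del = {ball_in(b4,rmD), robot_in(rmA)}
  ∪ add   = {ball_in(b4,rmD), carry(b3,left), robot_in(rmA)}

== RESULT ==
["ball_in(b4,rmD)", "carry(b3,left)", "robot_in(rmA)"]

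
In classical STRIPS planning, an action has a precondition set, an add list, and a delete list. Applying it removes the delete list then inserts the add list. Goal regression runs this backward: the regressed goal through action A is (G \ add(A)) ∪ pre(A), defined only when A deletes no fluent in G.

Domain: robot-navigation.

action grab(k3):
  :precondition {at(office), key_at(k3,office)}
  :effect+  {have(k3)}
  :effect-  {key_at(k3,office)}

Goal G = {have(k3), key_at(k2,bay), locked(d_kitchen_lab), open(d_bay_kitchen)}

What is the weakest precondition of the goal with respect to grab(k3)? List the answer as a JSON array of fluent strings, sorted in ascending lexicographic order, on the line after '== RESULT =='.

Regress:
  G ∩ del = {}  (empty — regression defined)
  G \ add = {have(k3), key_at(k2,bay), locked(d_kitchen_lab), open(d_bay_kitchen)} \ {have(k3)} = {key_at(k2,bay), locked(d_kitchen_lab), open(d_bay_kitchen)}
  ∪ pre   = {key_at(k2,bay), locked(d_kitchen_lab), open(d_bay_kitchen)} ∪ {at(office), key_at(k3,office)}
          = {at(office), key_at(k2,bay), key_at(k3,office), locked(d_kitchen_lab), open(d_bay_kitchen)}

== RESULT ==
["at(office)", "key_at(k2,bay)", "key_at(k3,office)", "locked(d_kitchen_lab)", "open(d_bay_kitchen)"]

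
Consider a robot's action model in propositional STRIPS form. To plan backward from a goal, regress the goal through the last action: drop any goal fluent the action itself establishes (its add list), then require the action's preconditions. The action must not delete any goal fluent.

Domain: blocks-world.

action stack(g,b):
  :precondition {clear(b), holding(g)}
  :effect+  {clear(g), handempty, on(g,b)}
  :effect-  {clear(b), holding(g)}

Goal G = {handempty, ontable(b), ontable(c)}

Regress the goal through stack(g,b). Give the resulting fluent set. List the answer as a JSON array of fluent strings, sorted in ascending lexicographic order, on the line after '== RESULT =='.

Compute (G \ add) ∪ pre:
  G ∩ del = {}  (empty — regression defined)
  G \ add = {handempty, ontable(b), ontable(c)} \ {clear(g), handempty, on(g,b)} = {ontable(b), ontable(c)}
  ∪ pre   = {ontable(b), ontable(c)} ∪ {clear(b), holding(g)}
          = {clear(b), holding(g), ontable(b), ontable(c)}

== RESULT ==
["clear(b)", "holding(g)", "ontable(b)", "ontable(c)"]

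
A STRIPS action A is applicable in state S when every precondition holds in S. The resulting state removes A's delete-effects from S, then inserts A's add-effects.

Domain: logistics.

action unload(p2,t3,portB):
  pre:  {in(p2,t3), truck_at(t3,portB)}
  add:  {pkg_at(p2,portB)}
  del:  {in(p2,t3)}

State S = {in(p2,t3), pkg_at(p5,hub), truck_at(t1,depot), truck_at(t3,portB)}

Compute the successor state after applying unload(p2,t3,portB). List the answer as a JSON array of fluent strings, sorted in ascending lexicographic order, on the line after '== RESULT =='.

Compute (S \ del) ∪ add:
  pre ⊆ S: {in(p2,t3), truck_at(t3,portB)} ⊆ S  — applicable
  S \ del = {pkg_at(p5,hub), truck_at(t1,depot), truck_at(t3,portB)}
  ∪ add   = {pkg_at(p2,portB), pkg_at(p5,hub), truck_at(t1,depot), truck_at(t3,portB)}

== RESULT ==
["pkg_at(p2,portB)", "pkg_at(p5,hub)", "truck_at(t1,depot)", "truck_at(t3,portB)"]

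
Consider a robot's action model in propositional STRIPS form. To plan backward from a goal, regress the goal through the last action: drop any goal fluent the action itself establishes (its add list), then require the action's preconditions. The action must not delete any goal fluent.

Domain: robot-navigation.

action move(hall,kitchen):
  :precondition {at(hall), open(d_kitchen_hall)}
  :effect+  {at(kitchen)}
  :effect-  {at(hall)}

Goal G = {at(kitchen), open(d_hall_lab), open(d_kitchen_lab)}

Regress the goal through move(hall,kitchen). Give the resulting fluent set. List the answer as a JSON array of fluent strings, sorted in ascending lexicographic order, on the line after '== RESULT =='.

Regress:
  G ∩ del = {}  (empty — regression defined)
  G \ add = {at(kitchen), open(d_hall_lab), open(d_kitchen_lab)} \ {at(kitchen)} = {open(d_hall_lab), open(d_kitchen_lab)}
  ∪ pre   = {open(d_hall_lab), open(d_kitchen_lab)} ∪ {at(hall), open(d_kitchen_hall)}
          = {at(hall), open(d_hall_lab), open(d_kitchen_hall), open(d_kitchen_lab)}

== RESULT ==
["at(hall)", "open(d_hall_lab)", "open(d_kitchen_hall)", "open(d_kitchen_lab)"]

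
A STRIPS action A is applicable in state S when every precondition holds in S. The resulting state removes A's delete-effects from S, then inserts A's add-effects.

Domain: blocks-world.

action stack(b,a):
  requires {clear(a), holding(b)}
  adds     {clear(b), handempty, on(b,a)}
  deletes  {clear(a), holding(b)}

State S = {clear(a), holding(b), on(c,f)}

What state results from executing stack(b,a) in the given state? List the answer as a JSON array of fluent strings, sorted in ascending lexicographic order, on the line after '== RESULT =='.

Compute (S \ del) ∪ add:
  pre ⊆ S: {clear(a), holding(b)} ⊆ S  — applicable
  S \ del = {on(c,f)}
  ∪ add   = {clear(b), handempty, on(b,a), on(c,f)}

== RESULT ==
["clear(b)", "handempty", "on(b,a)", "on(c,f)"]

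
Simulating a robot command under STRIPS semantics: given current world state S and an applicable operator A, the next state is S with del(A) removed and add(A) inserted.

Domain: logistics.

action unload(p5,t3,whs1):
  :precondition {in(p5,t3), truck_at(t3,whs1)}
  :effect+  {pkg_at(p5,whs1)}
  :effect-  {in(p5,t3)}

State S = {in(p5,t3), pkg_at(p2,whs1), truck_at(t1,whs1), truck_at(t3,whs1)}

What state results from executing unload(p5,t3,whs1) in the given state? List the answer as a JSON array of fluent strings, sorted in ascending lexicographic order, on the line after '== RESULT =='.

Compute (S \ del) ∪ add:
  pre ⊆ S: {in(p5,t3), truck_at(t3,whs1)} ⊆ S  — applicable
  S \ del = {pkg_at(p2,whs1), truck_at(t1,whs1), truck_at(t3,whs1)}
  ∪ add   = {pkg_at(p2,whs1), pkg_at(p5,whs1), truck_at(t1,whs1), truck_at(t3,whs1)}

== RESULT ==
["pkg_at(p2,whs1)", "pkg_at(p5,whs1)", "truck_at(t1,whs1)", "truck_at(t3,whs1)"]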